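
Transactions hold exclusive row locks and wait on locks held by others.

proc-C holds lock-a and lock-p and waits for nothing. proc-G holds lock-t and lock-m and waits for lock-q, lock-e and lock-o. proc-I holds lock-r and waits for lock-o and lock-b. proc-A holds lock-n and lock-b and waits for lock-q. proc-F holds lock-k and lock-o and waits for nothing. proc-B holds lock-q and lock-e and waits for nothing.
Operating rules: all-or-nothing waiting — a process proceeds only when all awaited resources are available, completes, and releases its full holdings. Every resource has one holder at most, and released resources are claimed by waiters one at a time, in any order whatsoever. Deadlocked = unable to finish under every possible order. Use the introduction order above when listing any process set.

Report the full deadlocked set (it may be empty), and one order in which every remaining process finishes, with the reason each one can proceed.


No process is deadlocked.
Key observation: all waits point, directly or indirectly, at processes that can finish, so nothing is permanently blocked.
The rest can finish in the order proc-F, proc-B, proc-C, proc-G, proc-A, proc-I.
Verifying each step:
  run proc-F (it waits on nothing); releases lock-k and lock-o
  run proc-B (it waits on nothing); releases lock-q and lock-e
  run proc-C (it waits on nothing); releases lock-a and lock-p
  run proc-G (all its waits — lock-q, lock-e and lock-o — are resolved); releases lock-t and lock-m
  run proc-A (all its waits — lock-q — are resolved); releases lock-n and lock-b
  run proc-I (all its waits — lock-o and lock-b — are resolved); releases lock-r


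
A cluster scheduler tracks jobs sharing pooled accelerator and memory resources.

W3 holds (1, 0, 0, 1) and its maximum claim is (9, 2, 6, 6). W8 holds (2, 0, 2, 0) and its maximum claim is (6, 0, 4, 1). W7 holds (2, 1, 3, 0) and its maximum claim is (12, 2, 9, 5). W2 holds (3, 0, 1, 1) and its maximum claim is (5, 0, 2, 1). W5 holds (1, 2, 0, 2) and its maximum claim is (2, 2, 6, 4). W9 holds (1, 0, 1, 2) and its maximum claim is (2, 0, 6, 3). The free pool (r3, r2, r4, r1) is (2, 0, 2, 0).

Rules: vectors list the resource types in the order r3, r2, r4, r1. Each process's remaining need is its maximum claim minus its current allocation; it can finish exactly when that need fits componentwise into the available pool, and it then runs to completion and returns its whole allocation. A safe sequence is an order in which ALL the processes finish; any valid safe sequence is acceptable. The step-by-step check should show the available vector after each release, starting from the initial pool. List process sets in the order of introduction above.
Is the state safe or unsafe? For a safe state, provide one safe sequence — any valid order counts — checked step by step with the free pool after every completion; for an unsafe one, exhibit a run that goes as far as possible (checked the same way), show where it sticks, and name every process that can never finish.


SAFE. One safe sequence: W2, W8, W9, W5, W3, W7.
Key observation: W2 is the earliest step where a requested resource binds exactly: need (2, 0, 1, 0), pool (2, 0, 2, 0) at its turn.
Check, step by step:
  pool = (2, 0, 2, 0)
  run W2 (needs (2, 0, 1, 0), free (2, 0, 2, 0)); after release of (3, 0, 1, 1) the pool is (5, 0, 3, 1)
  run W8 (needs (4, 0, 2, 1), free (5, 0, 3, 1)); after release of (2, 0, 2, 0) the pool is (7, 0, 5, 1)
  run W9 (needs (1, 0, 5, 1), free (7, 0, 5, 1)); after release of (1, 0, 1, 2) the pool is (8, 0, 6, 3)
  run W5 (needs (1, 0, 6, 2), free (8, 0, 6, 3)); after release of (1, 2, 0, 2) the pool is (9, 2, 6, 5)
  run W3 (needs (8, 2, 6, 5), free (9, 2, 6, 5)); after release of (1, 0, 0, 1) the pool is (10, 2, 6, 6)
  run W7 (needs (10, 1, 6, 5), free (10, 2, 6, 6)); after release of (2, 1, 3, 0) the pool is (12, 3, 9, 6)


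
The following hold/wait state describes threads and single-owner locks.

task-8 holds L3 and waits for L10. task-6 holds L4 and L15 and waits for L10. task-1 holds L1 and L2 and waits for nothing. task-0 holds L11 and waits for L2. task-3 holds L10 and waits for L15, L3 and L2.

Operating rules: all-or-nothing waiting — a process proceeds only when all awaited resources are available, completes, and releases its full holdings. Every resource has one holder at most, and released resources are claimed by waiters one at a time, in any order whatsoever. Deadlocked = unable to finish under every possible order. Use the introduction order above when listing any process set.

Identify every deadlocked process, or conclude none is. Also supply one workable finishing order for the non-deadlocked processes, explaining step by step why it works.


Deadlocked: task-8, task-6 and task-3.
Key observation: the loop task-8 -> task-3 -> task-8 blocks itself forever; task-6 is caught in further circular waits.
The rest can finish in the order task-1, task-0.
Verifying each step:
  task-1 waits on nothing -> runs at once and releases L1 and L2
  task-0: everything it awaited (L2) is free; runs, freeing L11


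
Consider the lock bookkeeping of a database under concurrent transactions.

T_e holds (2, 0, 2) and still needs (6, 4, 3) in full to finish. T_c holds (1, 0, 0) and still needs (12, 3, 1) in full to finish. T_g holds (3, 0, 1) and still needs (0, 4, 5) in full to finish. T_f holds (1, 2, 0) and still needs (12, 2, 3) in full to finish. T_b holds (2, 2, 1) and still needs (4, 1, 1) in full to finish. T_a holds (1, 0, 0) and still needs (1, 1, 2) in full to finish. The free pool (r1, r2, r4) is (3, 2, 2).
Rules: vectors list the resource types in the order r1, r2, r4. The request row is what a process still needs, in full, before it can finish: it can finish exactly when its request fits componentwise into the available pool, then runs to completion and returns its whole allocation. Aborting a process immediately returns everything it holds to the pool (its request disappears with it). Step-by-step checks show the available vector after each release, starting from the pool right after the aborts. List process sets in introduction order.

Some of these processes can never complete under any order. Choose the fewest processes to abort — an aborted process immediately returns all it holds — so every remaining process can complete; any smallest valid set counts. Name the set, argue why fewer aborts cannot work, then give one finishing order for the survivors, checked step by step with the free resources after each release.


The answer: abort T_f.
Key observation: no ordering could ever have run T_c before the abort of T_f; with (1, 2, 0) back in the pool it fits at step 5.
Why nothing smaller works: aborting no one leaves the state deadlocked as given.
The survivors complete as T_a, T_b, T_e, T_g, T_c. Walking it through (starting from the post-abort pool):
  pool = (4, 4, 2)
  T_a needs (1, 1, 2) <= (4, 4, 2) -> finishes; pool += (1, 0, 0) = (5, 4, 2)
  T_b needs (4, 1, 1) <= (5, 4, 2) -> finishes; pool += (2, 2, 1) = (7, 6, 3)
  T_e needs (6, 4, 3) <= (7, 6, 3) -> finishes; pool += (2, 0, 2) = (9, 6, 5)
  T_g needs (0, 4, 5) <= (9, 6, 5) -> finishes; pool += (3, 0, 1) = (12, 6, 6)
  T_c needs (12, 3, 1) <= (12, 6, 6) -> finishes; pool += (1, 0, 0) = (13, 6, 6)


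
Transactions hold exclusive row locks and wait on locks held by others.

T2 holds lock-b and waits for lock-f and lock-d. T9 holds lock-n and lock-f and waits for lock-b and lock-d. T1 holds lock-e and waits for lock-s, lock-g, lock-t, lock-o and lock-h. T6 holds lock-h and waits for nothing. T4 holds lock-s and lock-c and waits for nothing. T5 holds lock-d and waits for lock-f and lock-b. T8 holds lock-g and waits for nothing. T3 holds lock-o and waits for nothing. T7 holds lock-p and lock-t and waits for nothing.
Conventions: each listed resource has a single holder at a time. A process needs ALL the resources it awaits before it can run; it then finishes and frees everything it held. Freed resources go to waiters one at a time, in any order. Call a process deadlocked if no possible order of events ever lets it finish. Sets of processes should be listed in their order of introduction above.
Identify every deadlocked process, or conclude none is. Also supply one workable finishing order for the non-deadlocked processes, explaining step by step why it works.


The deadlocked set is T2, T9 and T5.
Key observation: the loop T2 -> T9 -> T2 blocks itself forever; T5 is caught in further circular waits.
One completion order for the rest: T7, T8, T3, T6, T4, T1.
Step-by-step check:
  T7: no waits; runs immediately, freeing lock-p and lock-t
  T8: no waits; runs immediately, freeing lock-g
  T3: no waits; runs immediately, freeing lock-o
  T6: no waits; runs immediately, freeing lock-h
  T4: no waits; runs immediately, freeing lock-s and lock-c
  run T1 (all its waits — lock-s, lock-g, lock-t, lock-o and lock-h — are resolved); releases lock-e


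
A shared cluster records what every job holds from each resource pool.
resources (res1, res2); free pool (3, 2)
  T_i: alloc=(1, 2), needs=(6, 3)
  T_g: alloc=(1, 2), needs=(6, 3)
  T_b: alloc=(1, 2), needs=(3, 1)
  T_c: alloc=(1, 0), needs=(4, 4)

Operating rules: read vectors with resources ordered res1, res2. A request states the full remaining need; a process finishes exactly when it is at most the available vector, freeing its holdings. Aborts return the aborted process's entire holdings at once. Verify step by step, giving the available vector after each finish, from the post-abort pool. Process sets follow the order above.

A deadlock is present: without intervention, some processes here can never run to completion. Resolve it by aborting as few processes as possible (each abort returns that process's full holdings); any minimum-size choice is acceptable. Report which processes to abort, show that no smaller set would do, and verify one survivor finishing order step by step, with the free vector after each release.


Minimum abort set: T_i.
Key observation: before aborting T_i, T_g was permanently blocked — no order could ever run it; afterwards it completes at step 3.
Minimality: the empty abort set fails — the state is deadlocked as it stands.
One survivor order: T_b, T_c, T_g. Step-by-step check (post-abort pool first):
  pool = (4, 4)
  T_b needs (3, 1) <= (4, 4) -> finishes; pool += (1, 2) = (5, 6)
  T_c needs (4, 4) <= (5, 6) -> finishes; pool += (1, 0) = (6, 6)
  T_g needs (6, 3) <= (6, 6) -> finishes; pool += (1, 2) = (7, 8)


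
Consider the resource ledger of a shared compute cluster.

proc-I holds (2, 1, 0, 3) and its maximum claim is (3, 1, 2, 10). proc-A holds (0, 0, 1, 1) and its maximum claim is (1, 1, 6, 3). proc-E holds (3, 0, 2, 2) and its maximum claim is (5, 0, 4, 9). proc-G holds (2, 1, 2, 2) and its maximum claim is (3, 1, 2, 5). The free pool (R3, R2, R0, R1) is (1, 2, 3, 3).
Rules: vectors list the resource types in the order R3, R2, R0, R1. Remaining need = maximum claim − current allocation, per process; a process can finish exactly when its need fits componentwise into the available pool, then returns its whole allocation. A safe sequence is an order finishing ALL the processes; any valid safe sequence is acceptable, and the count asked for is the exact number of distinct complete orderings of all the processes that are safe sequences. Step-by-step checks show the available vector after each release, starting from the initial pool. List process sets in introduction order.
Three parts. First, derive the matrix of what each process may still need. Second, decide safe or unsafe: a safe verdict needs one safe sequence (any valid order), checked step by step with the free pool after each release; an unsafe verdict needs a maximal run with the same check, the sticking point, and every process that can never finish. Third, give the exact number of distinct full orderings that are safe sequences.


(1) Remaining need (order R3, R2, R0, R1):
  proc-I: (1, 0, 2, 7)
  proc-A: (1, 1, 5, 2)
  proc-E: (2, 0, 2, 7)
  proc-G: (1, 0, 0, 3)
(2) UNSAFE.
Key observation: the wall is R1: completing proc-G, proc-A brings the pool only to (3, 3, 6, 6), and all the rest need more.
The run proc-G, proc-A cannot be extended any further. Walking it through:
  pool = (1, 2, 3, 3)
  proc-G needs (1, 0, 0, 3) <= (1, 2, 3, 3) -> finishes; pool += (2, 1, 2, 2) = (3, 3, 5, 5)
  proc-A needs (1, 1, 5, 2) <= (3, 3, 5, 5) -> finishes; pool += (0, 0, 1, 1) = (3, 3, 6, 6)
  blocked: proc-I wants (1, 0, 2, 7), pool (3, 3, 6, 6) — not enough R1
  blocked: proc-E wants (2, 0, 2, 7), pool (3, 3, 6, 6) — not enough R1
Processes that can never finish: proc-I and proc-E.
(3) The exact count: 0 of the possible complete orderings are safe sequences.


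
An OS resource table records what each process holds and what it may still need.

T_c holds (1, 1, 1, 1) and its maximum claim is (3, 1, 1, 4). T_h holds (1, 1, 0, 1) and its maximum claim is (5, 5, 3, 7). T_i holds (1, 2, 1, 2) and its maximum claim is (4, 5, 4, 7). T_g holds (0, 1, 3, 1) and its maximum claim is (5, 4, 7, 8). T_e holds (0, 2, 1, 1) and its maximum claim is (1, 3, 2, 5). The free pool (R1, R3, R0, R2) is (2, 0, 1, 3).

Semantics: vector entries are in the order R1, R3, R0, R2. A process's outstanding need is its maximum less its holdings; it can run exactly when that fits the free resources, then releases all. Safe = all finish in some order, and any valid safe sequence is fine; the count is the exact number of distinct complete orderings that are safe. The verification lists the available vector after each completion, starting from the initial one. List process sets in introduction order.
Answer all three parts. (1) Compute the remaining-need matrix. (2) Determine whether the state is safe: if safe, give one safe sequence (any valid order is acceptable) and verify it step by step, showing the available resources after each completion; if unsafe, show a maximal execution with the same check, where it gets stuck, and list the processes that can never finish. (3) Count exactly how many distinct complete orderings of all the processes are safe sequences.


(1) Need matrix, components ordered R1, R3, R0, R2:
  T_c: (2, 0, 0, 3)
  T_h: (4, 4, 3, 6)
  T_i: (3, 3, 3, 5)
  T_g: (5, 3, 4, 7)
  T_e: (1, 1, 1, 4)
(2) The state is SAFE; one workable sequence: T_c, T_e, T_i, T_h, T_g.
Key observation: reading the order forward, T_c is the first process whose need (2, 0, 0, 3) meets the free pool (2, 0, 1, 3) exactly on a resource it requests.
Verifying each step:
  pool = (2, 0, 1, 3)
  T_c: need (2, 0, 0, 3) fits (2, 0, 1, 3); releases (1, 1, 1, 1), pool now (3, 1, 2, 4)
  T_e: need (1, 1, 1, 4) fits (3, 1, 2, 4); releases (0, 2, 1, 1), pool now (3, 3, 3, 5)
  T_i: need (3, 3, 3, 5) fits (3, 3, 3, 5); releases (1, 2, 1, 2), pool now (4, 5, 4, 7)
  T_h: need (4, 4, 3, 6) fits (4, 5, 4, 7); releases (1, 1, 0, 1), pool now (5, 6, 4, 8)
  T_g: need (5, 3, 4, 7) fits (5, 6, 4, 8); releases (0, 1, 3, 1), pool now (5, 7, 7, 9)
(3) Exactly 1 of the possible complete orderings is a safe sequence.


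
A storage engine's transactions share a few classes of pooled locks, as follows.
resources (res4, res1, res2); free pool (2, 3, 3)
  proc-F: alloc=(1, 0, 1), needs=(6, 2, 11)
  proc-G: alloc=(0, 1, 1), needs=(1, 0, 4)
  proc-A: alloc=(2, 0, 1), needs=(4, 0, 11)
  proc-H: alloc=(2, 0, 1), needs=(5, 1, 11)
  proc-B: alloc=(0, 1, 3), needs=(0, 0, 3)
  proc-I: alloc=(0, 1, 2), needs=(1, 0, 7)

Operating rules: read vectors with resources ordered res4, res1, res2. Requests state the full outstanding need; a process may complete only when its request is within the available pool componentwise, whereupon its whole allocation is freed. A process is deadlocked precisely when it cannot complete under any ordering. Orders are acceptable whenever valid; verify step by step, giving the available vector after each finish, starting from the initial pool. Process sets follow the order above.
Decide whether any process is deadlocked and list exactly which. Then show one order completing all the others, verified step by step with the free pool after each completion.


Deadlocked set: proc-F, proc-A and proc-H.
Key observation: res4 is the bottleneck — with proc-B, proc-G, proc-I done the pool holds (2, 6, 9), short of every remaining need.
A valid finishing order for the others: proc-B, proc-G, proc-I. Walking it through:
  pool = (2, 3, 3)
  proc-B: need (0, 0, 3) fits (2, 3, 3); releases (0, 1, 3), pool now (2, 4, 6)
  proc-G: need (1, 0, 4) fits (2, 4, 6); releases (0, 1, 1), pool now (2, 5, 7)
  proc-I: need (1, 0, 7) fits (2, 5, 7); releases (0, 1, 2), pool now (2, 6, 9)
The blocked processes can never fit:
  blocked: proc-F wants (6, 2, 11), pool (2, 6, 9) — not enough res4 and res2
  blocked: proc-A wants (4, 0, 11), pool (2, 6, 9) — not enough res4 and res2
  blocked: proc-H wants (5, 1, 11), pool (2, 6, 9) — not enough res4 and res2


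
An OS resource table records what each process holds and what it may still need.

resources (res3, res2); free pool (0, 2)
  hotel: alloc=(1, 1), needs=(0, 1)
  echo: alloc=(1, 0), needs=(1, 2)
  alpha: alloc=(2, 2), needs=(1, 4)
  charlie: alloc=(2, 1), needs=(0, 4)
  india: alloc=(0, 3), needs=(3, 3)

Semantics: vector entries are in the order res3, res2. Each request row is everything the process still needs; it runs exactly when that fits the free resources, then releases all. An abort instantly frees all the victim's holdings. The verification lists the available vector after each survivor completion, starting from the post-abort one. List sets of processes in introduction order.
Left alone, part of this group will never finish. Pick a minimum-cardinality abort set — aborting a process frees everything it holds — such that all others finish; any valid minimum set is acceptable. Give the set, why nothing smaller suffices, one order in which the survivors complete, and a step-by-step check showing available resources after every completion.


Abort india.
Key observation: charlie could never have finished before the abort; with (0, 3) returned by india, it fits at step 1.
No smaller set exists: with zero aborts the deadlock remains.
Survivors finish in the order: charlie, hotel, echo, alpha. Step-by-step check (pool after the aborts first):
  pool = (0, 5)
  run charlie (needs (0, 4), free (0, 5)); after release of (2, 1) the pool is (2, 6)
  run hotel (needs (0, 1), free (2, 6)); after release of (1, 1) the pool is (3, 7)
  run echo (needs (1, 2), free (3, 7)); after release of (1, 0) the pool is (4, 7)
  run alpha (needs (1, 4), free (4, 7)); after release of (2, 2) the pool is (6, 9)


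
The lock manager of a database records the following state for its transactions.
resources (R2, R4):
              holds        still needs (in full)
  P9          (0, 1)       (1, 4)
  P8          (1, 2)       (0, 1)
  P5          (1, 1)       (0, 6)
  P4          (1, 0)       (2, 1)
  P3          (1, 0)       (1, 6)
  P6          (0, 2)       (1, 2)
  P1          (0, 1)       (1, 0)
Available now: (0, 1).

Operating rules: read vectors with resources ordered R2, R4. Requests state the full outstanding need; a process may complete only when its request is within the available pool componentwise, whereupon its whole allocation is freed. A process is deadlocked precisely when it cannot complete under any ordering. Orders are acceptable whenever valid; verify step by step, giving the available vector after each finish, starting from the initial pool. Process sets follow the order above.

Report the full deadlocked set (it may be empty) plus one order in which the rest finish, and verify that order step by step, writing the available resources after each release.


Nothing here is deadlocked.
Key observation: P8 fits the free pool immediately, and its release cascades until everyone finishes.
The rest can finish in the order P8, P1, P6, P9, P3, P5, P4. Check, step by step:
  pool = (0, 1)
  P8: need (0, 1) fits (0, 1); releases (1, 2), pool now (1, 3)
  P1: need (1, 0) fits (1, 3); releases (0, 1), pool now (1, 4)
  P6: need (1, 2) fits (1, 4); releases (0, 2), pool now (1, 6)
  P9: need (1, 4) fits (1, 6); releases (0, 1), pool now (1, 7)
  P3: need (1, 6) fits (1, 7); releases (1, 0), pool now (2, 7)
  P5: need (0, 6) fits (2, 7); releases (1, 1), pool now (3, 8)
  P4: need (2, 1) fits (3, 8); releases (1, 0), pool now (4, 8)


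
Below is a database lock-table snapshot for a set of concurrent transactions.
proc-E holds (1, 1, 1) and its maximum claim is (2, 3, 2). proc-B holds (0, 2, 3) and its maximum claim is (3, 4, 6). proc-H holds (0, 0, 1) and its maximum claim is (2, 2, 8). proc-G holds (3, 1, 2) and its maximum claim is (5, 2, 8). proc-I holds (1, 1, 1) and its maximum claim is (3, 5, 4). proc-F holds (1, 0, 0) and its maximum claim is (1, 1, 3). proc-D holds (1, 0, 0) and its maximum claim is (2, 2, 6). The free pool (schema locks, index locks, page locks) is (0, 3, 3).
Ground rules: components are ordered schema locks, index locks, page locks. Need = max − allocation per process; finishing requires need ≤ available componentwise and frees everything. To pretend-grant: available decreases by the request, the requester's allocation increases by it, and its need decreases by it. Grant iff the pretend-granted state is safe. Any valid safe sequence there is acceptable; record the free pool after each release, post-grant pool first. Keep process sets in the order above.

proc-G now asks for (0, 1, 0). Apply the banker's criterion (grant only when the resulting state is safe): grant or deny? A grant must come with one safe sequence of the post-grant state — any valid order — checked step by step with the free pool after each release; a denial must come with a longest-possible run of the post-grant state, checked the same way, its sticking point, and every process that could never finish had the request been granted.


DENY — the pretend-granted state is unsafe.
Key observation: after proc-F, proc-E the pool peaks at (2, 3, 4), and each blocked process is short somewhere: proc-B on schema locks; proc-H on page locks; proc-G on page locks; proc-I on index locks; proc-D on page locks.
After a pretend grant, a maximal execution: proc-F, proc-E — then nothing else fits. Check, step by step:
  pool = (0, 2, 3)
  run proc-F (needs (0, 1, 3), free (0, 2, 3)); after release of (1, 0, 0) the pool is (1, 2, 3)
  run proc-E (needs (1, 2, 1), free (1, 2, 3)); after release of (1, 1, 1) the pool is (2, 3, 4)
  proc-B still needs (3, 2, 3) but only (2, 3, 4) is free — short on schema locks
  proc-H still needs (2, 2, 7) but only (2, 3, 4) is free — short on page locks
  proc-G still needs (2, 0, 6) but only (2, 3, 4) is free — short on page locks
  proc-I still needs (2, 4, 3) but only (2, 3, 4) is free — short on index locks
  proc-D still needs (1, 2, 6) but only (2, 3, 4) is free — short on page locks
Post-grant, the permanently blocked set is proc-B, proc-H, proc-G, proc-I and proc-D.


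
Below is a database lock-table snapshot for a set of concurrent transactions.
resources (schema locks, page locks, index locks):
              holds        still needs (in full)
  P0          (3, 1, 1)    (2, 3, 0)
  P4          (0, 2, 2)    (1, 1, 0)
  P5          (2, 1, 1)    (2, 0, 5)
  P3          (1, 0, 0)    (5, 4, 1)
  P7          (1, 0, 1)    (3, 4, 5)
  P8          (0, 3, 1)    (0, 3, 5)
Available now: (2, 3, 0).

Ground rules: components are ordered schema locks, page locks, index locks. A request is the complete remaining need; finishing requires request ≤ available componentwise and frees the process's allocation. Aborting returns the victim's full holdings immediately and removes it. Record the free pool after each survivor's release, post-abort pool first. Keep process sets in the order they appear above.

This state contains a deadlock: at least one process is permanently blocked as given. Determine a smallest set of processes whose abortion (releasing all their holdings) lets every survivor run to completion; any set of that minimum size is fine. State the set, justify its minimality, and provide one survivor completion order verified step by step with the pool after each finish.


Abort P5 and P8.
Key observation: P7 had no path to completion before; after the abort of P5 and P8 ((2, 4, 2) returned), step 3 is where it fits.
Why nothing smaller works — every single abort fails: P0 alone leaves P5 blocked (short on index locks); P4 alone leaves P5 blocked (short on index locks); P5 alone leaves P7 blocked (short on index locks); P3 alone leaves P5 blocked (short on index locks); P7 alone leaves P5 blocked (short on index locks); P8 alone leaves P5 blocked (short on index locks).
One survivor order: P0, P4, P7, P3. Verifying each step (post-abort pool first):
  pool = (4, 7, 2)
  P0 needs (2, 3, 0) <= (4, 7, 2) -> finishes; pool += (3, 1, 1) = (7, 8, 3)
  P4 needs (1, 1, 0) <= (7, 8, 3) -> finishes; pool += (0, 2, 2) = (7, 10, 5)
  P7 needs (3, 4, 5) <= (7, 10, 5) -> finishes; pool += (1, 0, 1) = (8, 10, 6)
  P3 needs (5, 4, 1) <= (8, 10, 6) -> finishes; pool += (1, 0, 0) = (9, 10, 6)


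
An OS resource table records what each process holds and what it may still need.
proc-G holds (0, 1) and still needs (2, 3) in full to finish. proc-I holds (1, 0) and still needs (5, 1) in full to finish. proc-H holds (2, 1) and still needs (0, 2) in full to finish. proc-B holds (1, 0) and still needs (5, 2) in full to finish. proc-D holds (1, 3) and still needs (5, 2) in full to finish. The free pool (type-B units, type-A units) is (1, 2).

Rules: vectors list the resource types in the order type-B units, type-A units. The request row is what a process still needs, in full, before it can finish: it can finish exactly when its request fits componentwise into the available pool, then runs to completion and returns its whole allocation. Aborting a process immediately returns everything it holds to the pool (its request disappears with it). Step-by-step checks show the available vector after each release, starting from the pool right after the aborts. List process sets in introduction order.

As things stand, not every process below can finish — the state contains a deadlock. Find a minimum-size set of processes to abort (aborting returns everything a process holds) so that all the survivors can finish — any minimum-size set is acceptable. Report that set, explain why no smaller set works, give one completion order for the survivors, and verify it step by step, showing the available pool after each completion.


The answer: abort proc-I and proc-D.
Key observation: aborting proc-I and proc-D returns (2, 3), and proc-B — hopeless before — runs at step 2 with the returned capacity in the pool.
No one abort is enough; case by case: proc-G alone leaves proc-I blocked (short on type-B units); proc-I alone leaves proc-B blocked (short on type-B units); proc-H alone leaves proc-I blocked (short on type-B units); proc-B alone leaves proc-I blocked (short on type-B units); proc-D alone leaves proc-I blocked (short on type-B units).
The survivors complete as proc-H, proc-B, proc-G. Step-by-step check (starting from the post-abort pool):
  pool = (3, 5)
  proc-H: need (0, 2) fits (3, 5); releases (2, 1), pool now (5, 6)
  proc-B: need (5, 2) fits (5, 6); releases (1, 0), pool now (6, 6)
  proc-G: need (2, 3) fits (6, 6); releases (0, 1), pool now (6, 7)


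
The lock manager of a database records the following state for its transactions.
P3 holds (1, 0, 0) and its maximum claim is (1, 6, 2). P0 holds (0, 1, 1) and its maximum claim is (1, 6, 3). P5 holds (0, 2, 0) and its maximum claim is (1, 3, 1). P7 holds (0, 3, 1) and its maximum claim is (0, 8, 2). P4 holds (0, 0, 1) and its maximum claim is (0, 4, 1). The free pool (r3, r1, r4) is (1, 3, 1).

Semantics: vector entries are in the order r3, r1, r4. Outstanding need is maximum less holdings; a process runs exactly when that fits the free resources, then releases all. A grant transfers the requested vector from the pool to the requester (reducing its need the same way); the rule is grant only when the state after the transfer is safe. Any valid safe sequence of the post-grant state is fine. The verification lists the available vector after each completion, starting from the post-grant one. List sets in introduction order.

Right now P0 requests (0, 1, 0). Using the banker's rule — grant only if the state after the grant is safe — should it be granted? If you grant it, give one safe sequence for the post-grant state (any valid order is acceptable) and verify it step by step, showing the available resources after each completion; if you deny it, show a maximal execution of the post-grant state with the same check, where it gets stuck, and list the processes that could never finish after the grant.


GRANT. The post-grant state is safe; one safe sequence: P5, P4, P0, P7, P3.
Key observation: (1, 2, 1) free after granting still covers P5 first, and each release covers the next.
Verifying the post-grant state step by step:
  pool = (1, 2, 1)
  run P5 (needs (1, 1, 1), free (1, 2, 1)); after release of (0, 2, 0) the pool is (1, 4, 1)
  run P4 (needs (0, 4, 0), free (1, 4, 1)); after release of (0, 0, 1) the pool is (1, 4, 2)
  run P0 (needs (1, 4, 2), free (1, 4, 2)); after release of (0, 2, 1) the pool is (1, 6, 3)
  run P7 (needs (0, 5, 1), free (1, 6, 3)); after release of (0, 3, 1) the pool is (1, 9, 4)
  run P3 (needs (0, 6, 2), free (1, 9, 4)); after release of (1, 0, 0) the pool is (2, 9, 4)


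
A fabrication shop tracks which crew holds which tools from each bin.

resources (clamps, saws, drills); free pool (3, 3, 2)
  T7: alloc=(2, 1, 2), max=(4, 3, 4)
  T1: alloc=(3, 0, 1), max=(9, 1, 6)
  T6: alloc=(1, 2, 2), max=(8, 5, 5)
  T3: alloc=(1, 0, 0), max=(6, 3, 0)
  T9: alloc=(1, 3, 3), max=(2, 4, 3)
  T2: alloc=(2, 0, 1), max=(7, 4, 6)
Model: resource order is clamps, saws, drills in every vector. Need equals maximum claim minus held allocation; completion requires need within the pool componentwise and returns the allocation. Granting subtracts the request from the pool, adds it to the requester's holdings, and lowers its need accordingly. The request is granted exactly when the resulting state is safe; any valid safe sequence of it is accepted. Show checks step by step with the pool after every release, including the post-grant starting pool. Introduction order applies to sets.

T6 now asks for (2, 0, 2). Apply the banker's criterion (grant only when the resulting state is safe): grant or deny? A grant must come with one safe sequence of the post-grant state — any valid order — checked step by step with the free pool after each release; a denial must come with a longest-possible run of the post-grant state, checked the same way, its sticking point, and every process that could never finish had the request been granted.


DENY: after the grant no complete ordering would exist.
Key observation: T9, T7 can finish, but then (4, 7, 5) is all there is, and the blocked group's clamps demands exceed it.
On the post-grant state, T9, T7 is a maximal run — nothing extends it. Walking it through:
  pool = (1, 3, 0)
  run T9 (needs (1, 1, 0), free (1, 3, 0)); after release of (1, 3, 3) the pool is (2, 6, 3)
  run T7 (needs (2, 2, 2), free (2, 6, 3)); after release of (2, 1, 2) the pool is (4, 7, 5)
  T1 still needs (6, 1, 5) but only (4, 7, 5) is free — short on clamps
  T6 still needs (5, 3, 1) but only (4, 7, 5) is free — short on clamps
  T3 still needs (5, 3, 0) but only (4, 7, 5) is free — short on clamps
  T2 still needs (5, 4, 5) but only (4, 7, 5) is free — short on clamps
Post-grant, the permanently blocked set is T1, T6, T3 and T2.


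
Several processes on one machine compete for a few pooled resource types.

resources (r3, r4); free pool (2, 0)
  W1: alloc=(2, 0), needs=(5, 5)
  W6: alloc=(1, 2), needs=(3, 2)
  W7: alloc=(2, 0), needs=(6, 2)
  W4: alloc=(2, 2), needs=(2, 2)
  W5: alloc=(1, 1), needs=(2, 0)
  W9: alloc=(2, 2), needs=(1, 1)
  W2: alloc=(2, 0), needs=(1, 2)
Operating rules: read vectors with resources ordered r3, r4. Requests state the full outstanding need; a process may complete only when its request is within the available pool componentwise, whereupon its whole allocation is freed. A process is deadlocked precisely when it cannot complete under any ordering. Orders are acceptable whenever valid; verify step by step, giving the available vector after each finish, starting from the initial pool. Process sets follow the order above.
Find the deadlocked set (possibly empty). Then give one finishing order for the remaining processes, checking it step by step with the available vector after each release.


No process is deadlocked.
Key observation: W5 leads a chain of completions in which each release enables another process.
One completion order for the rest: W5, W9, W2, W7, W4, W1, W6. Verifying each step:
  pool = (2, 0)
  W5: need (2, 0) fits (2, 0); releases (1, 1), pool now (3, 1)
  W9: need (1, 1) fits (3, 1); releases (2, 2), pool now (5, 3)
  W2: need (1, 2) fits (5, 3); releases (2, 0), pool now (7, 3)
  W7: need (6, 2) fits (7, 3); releases (2, 0), pool now (9, 3)
  W4: need (2, 2) fits (9, 3); releases (2, 2), pool now (11, 5)
  W1: need (5, 5) fits (11, 5); releases (2, 0), pool now (13, 5)
  W6: need (3, 2) fits (13, 5); releases (1, 2), pool now (14, 7)


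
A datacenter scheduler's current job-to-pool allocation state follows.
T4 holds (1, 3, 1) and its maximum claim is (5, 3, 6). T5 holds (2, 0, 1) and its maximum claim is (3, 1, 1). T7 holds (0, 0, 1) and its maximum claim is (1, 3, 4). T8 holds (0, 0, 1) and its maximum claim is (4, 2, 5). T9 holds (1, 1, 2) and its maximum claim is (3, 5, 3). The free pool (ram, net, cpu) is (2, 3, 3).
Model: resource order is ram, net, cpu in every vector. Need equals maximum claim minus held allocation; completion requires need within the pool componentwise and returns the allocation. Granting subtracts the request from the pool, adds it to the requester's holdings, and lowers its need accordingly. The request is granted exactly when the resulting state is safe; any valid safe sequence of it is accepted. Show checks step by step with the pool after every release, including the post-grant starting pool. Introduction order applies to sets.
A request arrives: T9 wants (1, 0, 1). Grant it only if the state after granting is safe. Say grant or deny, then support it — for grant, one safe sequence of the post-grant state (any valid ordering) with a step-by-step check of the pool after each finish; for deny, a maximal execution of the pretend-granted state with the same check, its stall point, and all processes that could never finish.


DENY: after the grant no complete ordering would exist.
Key observation: after T5, T7 the pool peaks at (3, 3, 4), and each blocked process is short somewhere: T4 on ram, cpu; T8 on ram; T9 on net.
After a pretend grant, a maximal execution: T5, T7 — then nothing else fits. Step-by-step check:
  pool = (1, 3, 2)
  T5: need (1, 1, 0) fits (1, 3, 2); releases (2, 0, 1), pool now (3, 3, 3)
  T7: need (1, 3, 3) fits (3, 3, 3); releases (0, 0, 1), pool now (3, 3, 4)
  T4 cannot run: need (4, 0, 5) vs free (3, 3, 4) (insufficient ram and cpu)
  T8 cannot run: need (4, 2, 4) vs free (3, 3, 4) (insufficient ram)
  T9 cannot run: need (1, 4, 0) vs free (3, 3, 4) (insufficient net)
Processes that could never finish after the grant: T4, T8 and T9.


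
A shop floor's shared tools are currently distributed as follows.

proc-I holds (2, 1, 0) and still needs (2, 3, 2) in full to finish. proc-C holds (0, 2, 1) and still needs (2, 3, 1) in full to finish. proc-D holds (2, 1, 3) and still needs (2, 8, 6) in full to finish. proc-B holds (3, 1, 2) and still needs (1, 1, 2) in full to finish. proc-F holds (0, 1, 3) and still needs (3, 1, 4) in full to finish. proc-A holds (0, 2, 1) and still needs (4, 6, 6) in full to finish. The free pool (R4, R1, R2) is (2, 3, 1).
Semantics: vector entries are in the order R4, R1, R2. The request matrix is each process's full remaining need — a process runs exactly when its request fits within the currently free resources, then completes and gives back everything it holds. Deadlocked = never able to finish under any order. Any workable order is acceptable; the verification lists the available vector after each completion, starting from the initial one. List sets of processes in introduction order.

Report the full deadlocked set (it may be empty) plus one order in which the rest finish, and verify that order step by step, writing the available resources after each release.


The deadlocked set is empty.
Key observation: the pool covers proc-C at once, and every later process fits after earlier releases.
One completion order for the rest: proc-C, proc-B, proc-F, proc-A, proc-I, proc-D. Walking it through:
  pool = (2, 3, 1)
  proc-C needs (2, 3, 1) <= (2, 3, 1) -> finishes; pool += (0, 2, 1) = (2, 5, 2)
  proc-B needs (1, 1, 2) <= (2, 5, 2) -> finishes; pool += (3, 1, 2) = (5, 6, 4)
  proc-F needs (3, 1, 4) <= (5, 6, 4) -> finishes; pool += (0, 1, 3) = (5, 7, 7)
  proc-A needs (4, 6, 6) <= (5, 7, 7) -> finishes; pool += (0, 2, 1) = (5, 9, 8)
  proc-I needs (2, 3, 2) <= (5, 9, 8) -> finishes; pool += (2, 1, 0) = (7, 10, 8)
  proc-D needs (2, 8, 6) <= (7, 10, 8) -> finishes; pool += (2, 1, 3) = (9, 11, 11)


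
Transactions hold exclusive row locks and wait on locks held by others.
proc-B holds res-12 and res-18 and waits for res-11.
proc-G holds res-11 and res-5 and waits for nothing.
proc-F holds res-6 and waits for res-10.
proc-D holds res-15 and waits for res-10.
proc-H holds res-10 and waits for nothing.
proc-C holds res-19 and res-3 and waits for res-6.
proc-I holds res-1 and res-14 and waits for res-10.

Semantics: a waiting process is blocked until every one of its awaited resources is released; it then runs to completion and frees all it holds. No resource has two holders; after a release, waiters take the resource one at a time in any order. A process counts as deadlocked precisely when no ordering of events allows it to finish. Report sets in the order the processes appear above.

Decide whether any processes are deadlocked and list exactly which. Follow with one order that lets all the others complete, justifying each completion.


No process is deadlocked.
Key observation: the wait graph is acyclic; completion cascades from the unblocked processes through everyone else.
A valid finishing order for the others: proc-H, proc-I, proc-F, proc-G, proc-D, proc-B, proc-C.
Verifying each step:
  proc-H waits on nothing -> runs at once and releases res-10
  proc-I waits on res-10 — all released -> runs and releases res-1 and res-14
  proc-F waits on res-10 — all released -> runs and releases res-6
  proc-G waits on nothing -> runs at once and releases res-11 and res-5
  proc-D waits on res-10 — all released -> runs and releases res-15
  proc-B waits on res-11 — all released -> runs and releases res-12 and res-18
  proc-C waits on res-6 — all released -> runs and releases res-19 and res-3


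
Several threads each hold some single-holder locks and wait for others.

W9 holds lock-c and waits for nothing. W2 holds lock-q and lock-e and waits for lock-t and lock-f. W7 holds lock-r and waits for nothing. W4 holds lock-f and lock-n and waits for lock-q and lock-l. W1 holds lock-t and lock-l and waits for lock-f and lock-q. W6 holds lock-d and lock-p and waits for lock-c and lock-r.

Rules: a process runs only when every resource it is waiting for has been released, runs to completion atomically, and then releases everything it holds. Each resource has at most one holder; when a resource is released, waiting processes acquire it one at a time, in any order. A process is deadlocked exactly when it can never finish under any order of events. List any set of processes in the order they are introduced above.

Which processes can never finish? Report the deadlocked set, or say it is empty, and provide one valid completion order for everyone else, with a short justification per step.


Deadlocked: W2, W4 and W1.
Key observation: the loop W2 -> W4 -> W2 blocks itself forever; W1 is caught in further circular waits.
A valid finishing order for the others: W9, W7, W6.
Verifying each step:
  W9 waits on nothing -> runs at once and releases lock-c
  W7 waits on nothing -> runs at once and releases lock-r
  W6: everything it awaited (lock-c and lock-r) is free; runs, freeing lock-d and lock-p
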